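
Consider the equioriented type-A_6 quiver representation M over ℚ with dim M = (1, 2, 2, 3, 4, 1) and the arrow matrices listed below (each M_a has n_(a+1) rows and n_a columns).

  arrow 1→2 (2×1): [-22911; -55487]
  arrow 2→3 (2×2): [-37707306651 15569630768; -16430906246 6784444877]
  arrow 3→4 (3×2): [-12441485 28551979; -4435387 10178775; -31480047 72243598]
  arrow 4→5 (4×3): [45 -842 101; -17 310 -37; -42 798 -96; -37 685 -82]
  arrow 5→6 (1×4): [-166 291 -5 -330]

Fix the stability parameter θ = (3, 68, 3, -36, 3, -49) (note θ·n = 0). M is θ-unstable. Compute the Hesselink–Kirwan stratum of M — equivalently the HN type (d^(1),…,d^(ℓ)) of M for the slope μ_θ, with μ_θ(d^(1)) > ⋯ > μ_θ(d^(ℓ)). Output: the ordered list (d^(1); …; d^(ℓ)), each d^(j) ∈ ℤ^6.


Barcode: M ≅ I[1,6], I[2,4], I[4,5], I[5,5]^2. HN layers by μ_θ (4 steps, strictly decreasing):
  μ^(1)=35/3; μ^(2)=3; μ^(3)=-4/3; μ^(4)=-36

((0, 1, 1, 1, 0, 0); (0, 0, 0, 0, 3, 0); (1, 1, 1, 1, 1, 1); (0, 0, 0, 1, 0, 0))


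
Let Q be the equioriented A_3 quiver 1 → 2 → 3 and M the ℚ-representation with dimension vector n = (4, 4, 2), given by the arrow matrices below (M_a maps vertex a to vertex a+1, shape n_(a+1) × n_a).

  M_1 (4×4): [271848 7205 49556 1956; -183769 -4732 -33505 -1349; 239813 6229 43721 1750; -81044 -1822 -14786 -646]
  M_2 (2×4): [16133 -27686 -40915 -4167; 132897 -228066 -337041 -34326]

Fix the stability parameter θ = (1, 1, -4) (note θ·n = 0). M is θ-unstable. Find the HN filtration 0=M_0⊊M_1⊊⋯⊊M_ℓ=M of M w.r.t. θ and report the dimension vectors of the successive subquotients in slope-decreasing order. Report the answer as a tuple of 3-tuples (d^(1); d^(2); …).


Barcode: M ≅ I[1,2]^2, I[1,3]^2. HN layers by μ_θ (2 steps, strictly decreasing):
  μ^(1)=1; μ^(2)=-2/3

((2, 2, 0); (2, 2, 2))


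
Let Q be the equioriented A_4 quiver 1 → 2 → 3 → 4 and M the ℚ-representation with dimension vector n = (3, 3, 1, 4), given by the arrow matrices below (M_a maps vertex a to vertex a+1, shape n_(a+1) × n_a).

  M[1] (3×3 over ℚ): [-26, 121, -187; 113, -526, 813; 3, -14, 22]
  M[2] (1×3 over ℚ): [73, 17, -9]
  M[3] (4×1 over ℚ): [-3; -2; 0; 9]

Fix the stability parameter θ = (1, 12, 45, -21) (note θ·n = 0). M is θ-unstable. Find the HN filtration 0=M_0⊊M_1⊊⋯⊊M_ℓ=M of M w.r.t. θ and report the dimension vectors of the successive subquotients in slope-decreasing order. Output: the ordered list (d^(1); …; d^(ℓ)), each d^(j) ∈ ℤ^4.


Via rank(M_{q-1}∘⋯∘M_p): M ≅ I[1,2]^2, I[1,4], I[4,4]^3.
μ_θ-semistable layers: μ^(1)=12; μ^(2)=1; μ^(3)=-21

((0, 3, 1, 1); (3, 0, 0, 0); (0, 0, 0, 3))


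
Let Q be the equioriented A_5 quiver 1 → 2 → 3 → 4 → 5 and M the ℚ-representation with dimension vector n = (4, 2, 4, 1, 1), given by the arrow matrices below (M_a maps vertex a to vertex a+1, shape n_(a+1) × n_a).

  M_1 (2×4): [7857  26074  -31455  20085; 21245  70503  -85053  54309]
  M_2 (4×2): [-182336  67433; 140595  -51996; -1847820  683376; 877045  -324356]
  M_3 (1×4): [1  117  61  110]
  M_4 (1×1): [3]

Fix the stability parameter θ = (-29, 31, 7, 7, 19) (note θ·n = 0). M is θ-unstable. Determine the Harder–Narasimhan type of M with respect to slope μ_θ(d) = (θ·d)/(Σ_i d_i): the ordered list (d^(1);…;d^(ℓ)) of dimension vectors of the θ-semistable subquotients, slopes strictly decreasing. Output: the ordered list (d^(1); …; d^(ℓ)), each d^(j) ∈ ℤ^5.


Interval decomposition of M: I[1,1]^2, I[1,3], I[1,5], I[3,3]^2.
HN type (ℓ=4): μ^(1)=19; μ^(2)=15; μ^(3)=7; μ^(4)=-29

((0, 1, 1, 0, 1); (0, 1, 1, 1, 0); (0, 0, 2, 0, 0); (4, 0, 0, 0, 0))


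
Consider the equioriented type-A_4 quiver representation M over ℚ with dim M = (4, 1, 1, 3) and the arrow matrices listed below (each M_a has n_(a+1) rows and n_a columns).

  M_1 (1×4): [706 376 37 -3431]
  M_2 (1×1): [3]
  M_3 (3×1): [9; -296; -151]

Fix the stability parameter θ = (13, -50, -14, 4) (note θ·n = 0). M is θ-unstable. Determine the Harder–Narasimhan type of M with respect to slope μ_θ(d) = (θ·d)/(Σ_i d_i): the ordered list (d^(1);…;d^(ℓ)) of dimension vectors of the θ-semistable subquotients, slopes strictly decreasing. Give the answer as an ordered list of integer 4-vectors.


Via rank(M_{q-1}∘⋯∘M_p): M ≅ I[1,1]^3, I[1,4], I[4,4]^2.
μ_θ-semistable layers: μ^(1)=13; μ^(2)=4; μ^(3)=-14; μ^(4)=-37/2

((3, 0, 0, 0); (0, 0, 0, 3); (0, 0, 1, 0); (1, 1, 0, 0))


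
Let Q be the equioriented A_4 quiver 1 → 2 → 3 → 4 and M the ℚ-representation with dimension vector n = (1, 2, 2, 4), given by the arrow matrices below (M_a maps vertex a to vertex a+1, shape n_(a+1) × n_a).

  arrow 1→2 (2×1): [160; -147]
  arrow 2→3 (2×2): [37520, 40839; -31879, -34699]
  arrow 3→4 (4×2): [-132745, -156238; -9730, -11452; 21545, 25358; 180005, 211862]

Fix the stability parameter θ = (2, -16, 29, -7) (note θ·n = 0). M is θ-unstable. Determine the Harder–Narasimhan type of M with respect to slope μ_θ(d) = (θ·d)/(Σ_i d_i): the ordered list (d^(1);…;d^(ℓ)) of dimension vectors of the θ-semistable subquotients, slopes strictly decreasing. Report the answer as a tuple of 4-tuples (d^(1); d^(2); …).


Via rank(M_{q-1}∘⋯∘M_p): M ≅ I[1,4], I[2,3], I[4,4]^3.
μ_θ-semistable layers: μ^(1)=29; μ^(2)=11; μ^(3)=-7; μ^(4)=-16

((0, 0, 1, 0); (0, 0, 1, 1); (1, 1, 0, 3); (0, 1, 0, 0))


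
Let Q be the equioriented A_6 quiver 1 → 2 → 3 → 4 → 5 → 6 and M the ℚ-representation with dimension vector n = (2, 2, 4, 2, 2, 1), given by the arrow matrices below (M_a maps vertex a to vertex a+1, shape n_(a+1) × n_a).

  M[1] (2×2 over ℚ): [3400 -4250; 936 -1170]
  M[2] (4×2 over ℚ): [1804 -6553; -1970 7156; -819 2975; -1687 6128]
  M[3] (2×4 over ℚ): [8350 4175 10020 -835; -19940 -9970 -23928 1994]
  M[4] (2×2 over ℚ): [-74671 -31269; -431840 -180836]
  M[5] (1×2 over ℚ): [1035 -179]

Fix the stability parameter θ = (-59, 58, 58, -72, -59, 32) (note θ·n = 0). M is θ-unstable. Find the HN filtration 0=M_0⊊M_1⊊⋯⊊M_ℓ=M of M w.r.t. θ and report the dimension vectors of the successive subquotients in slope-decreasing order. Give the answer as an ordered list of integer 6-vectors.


Barcode: M ≅ I[1,1], I[1,6], I[2,3], I[3,3]^2, I[4,5]. HN layers by μ_θ (5 steps, strictly decreasing):
  μ^(1)=58; μ^(2)=32; μ^(3)=-15/4; μ^(4)=-59; μ^(5)=-72

((0, 1, 3, 0, 0, 0); (0, 0, 0, 0, 0, 1); (0, 1, 1, 1, 1, 0); (2, 0, 0, 0, 1, 0); (0, 0, 0, 1, 0, 0))


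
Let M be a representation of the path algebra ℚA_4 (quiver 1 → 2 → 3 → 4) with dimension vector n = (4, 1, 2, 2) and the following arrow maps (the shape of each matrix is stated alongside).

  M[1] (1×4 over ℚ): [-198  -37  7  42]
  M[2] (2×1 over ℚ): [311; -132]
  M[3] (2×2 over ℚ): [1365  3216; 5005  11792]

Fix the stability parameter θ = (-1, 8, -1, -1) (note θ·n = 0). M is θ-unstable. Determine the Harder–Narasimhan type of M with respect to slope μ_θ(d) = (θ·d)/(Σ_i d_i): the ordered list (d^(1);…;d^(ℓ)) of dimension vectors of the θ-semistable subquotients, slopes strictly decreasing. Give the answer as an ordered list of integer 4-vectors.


Via rank(M_{q-1}∘⋯∘M_p): M ≅ I[1,1]^3, I[1,4], I[3,3], I[4,4].
μ_θ-semistable layers: μ^(1)=2; μ^(2)=-1

((0, 1, 1, 1); (4, 0, 1, 1))


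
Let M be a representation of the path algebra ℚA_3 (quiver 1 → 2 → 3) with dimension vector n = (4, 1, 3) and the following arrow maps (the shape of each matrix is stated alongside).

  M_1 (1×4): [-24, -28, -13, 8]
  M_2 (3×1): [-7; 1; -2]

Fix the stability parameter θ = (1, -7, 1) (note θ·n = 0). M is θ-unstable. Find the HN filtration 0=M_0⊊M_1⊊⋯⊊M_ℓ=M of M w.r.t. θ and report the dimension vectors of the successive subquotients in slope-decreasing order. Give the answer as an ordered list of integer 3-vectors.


Via rank(M_{q-1}∘⋯∘M_p): M ≅ I[1,1]^3, I[1,3], I[3,3]^2.
μ_θ-semistable layers: μ^(1)=1; μ^(2)=-3

((3, 0, 3); (1, 1, 0))


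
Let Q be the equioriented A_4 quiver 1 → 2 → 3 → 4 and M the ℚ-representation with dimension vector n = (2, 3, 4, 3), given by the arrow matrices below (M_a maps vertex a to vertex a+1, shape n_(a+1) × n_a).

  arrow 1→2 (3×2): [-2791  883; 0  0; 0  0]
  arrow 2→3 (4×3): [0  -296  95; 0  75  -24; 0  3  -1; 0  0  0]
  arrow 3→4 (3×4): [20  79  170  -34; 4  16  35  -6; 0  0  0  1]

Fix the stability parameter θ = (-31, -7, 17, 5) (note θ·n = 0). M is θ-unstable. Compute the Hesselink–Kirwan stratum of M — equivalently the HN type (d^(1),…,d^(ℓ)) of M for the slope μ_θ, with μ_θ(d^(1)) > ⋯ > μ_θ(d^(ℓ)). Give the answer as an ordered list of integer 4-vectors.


Via rank(M_{q-1}∘⋯∘M_p): M ≅ I[1,1], I[1,2], I[2,4]^2, I[3,3], I[3,4].
μ_θ-semistable layers: μ^(1)=17; μ^(2)=11; μ^(3)=-7; μ^(4)=-31

((0, 0, 1, 0); (0, 0, 3, 3); (0, 3, 0, 0); (2, 0, 0, 0))


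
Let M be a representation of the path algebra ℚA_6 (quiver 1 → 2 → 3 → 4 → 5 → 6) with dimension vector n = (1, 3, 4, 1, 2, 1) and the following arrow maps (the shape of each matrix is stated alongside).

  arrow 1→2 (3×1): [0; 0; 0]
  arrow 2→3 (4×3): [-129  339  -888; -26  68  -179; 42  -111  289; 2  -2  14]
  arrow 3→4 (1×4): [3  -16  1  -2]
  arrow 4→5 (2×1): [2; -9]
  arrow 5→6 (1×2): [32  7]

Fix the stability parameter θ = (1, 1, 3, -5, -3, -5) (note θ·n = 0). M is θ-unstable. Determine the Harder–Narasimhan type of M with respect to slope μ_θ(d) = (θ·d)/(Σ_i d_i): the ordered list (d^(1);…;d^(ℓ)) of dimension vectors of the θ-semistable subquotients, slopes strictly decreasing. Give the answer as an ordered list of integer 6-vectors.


Interval decomposition of M: I[1,1], I[2,3]^2, I[2,6], I[3,3], I[5,5].
HN type (ℓ=4): μ^(1)=3; μ^(2)=1; μ^(3)=-9/5; μ^(4)=-3

((0, 0, 3, 0, 0, 0); (1, 2, 0, 0, 0, 0); (0, 1, 1, 1, 1, 1); (0, 0, 0, 0, 1, 0))


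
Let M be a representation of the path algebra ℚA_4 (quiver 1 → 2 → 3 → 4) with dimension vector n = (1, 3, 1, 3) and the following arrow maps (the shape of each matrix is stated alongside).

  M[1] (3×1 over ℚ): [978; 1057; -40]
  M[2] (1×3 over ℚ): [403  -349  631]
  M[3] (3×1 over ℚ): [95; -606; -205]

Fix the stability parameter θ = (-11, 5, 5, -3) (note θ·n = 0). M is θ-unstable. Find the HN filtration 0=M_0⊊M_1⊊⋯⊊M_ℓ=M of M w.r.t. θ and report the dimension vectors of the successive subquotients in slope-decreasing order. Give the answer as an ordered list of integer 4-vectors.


Barcode: M ≅ I[1,4], I[2,2]^2, I[4,4]^2. HN layers by μ_θ (4 steps, strictly decreasing):
  μ^(1)=5; μ^(2)=7/3; μ^(3)=-3; μ^(4)=-11

((0, 2, 0, 0); (0, 1, 1, 1); (0, 0, 0, 2); (1, 0, 0, 0))


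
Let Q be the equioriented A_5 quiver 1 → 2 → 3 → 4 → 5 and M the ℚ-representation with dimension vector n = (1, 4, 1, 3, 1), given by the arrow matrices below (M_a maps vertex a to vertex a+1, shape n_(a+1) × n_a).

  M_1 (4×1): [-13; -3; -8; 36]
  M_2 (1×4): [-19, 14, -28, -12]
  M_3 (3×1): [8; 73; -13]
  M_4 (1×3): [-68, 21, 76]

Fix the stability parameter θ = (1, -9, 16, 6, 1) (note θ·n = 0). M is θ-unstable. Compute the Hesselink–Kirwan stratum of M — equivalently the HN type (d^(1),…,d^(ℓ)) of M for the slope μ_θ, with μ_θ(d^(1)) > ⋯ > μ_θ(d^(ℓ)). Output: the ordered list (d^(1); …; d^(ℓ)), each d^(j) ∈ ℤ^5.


Via rank(M_{q-1}∘⋯∘M_p): M ≅ I[1,5], I[2,2]^3, I[4,4]^2.
μ_θ-semistable layers: μ^(1)=23/3; μ^(2)=6; μ^(3)=-4; μ^(4)=-9

((0, 0, 1, 1, 1); (0, 0, 0, 2, 0); (1, 1, 0, 0, 0); (0, 3, 0, 0, 0))


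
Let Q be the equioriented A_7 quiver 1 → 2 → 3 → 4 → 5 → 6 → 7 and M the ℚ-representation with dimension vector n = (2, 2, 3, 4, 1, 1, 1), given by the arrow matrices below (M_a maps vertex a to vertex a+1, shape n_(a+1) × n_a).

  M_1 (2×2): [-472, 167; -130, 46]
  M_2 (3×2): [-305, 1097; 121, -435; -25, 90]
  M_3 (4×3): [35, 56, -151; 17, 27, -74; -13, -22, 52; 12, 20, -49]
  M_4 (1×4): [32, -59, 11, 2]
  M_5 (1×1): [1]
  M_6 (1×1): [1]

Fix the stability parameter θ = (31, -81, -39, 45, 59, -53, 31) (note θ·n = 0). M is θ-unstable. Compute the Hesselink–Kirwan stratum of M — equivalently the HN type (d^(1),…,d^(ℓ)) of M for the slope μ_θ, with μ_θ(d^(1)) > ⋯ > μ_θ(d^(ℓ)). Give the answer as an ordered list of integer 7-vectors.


Via rank(M_{q-1}∘⋯∘M_p): M ≅ I[1,4], I[1,7], I[3,4], I[4,4].
μ_θ-semistable layers: μ^(1)=45; μ^(2)=31; μ^(3)=17; μ^(4)=-89/3; μ^(5)=-39

((0, 0, 0, 3, 0, 0, 0); (0, 0, 0, 0, 0, 0, 1); (0, 0, 0, 1, 1, 1, 0); (2, 2, 2, 0, 0, 0, 0); (0, 0, 1, 0, 0, 0, 0))


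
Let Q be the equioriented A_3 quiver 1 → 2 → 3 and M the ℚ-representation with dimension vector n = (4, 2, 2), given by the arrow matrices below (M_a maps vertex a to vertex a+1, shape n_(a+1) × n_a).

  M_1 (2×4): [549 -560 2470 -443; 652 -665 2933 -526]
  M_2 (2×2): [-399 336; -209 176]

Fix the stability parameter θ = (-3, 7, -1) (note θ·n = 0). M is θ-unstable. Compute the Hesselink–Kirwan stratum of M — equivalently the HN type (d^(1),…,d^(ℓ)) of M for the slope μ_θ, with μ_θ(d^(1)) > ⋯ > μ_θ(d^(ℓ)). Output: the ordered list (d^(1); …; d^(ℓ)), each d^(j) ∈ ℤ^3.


Via rank(M_{q-1}∘⋯∘M_p): M ≅ I[1,1]^2, I[1,2], I[1,3], I[3,3].
μ_θ-semistable layers: μ^(1)=7; μ^(2)=3; μ^(3)=-1; μ^(4)=-3

((0, 1, 0); (0, 1, 1); (0, 0, 1); (4, 0, 0))


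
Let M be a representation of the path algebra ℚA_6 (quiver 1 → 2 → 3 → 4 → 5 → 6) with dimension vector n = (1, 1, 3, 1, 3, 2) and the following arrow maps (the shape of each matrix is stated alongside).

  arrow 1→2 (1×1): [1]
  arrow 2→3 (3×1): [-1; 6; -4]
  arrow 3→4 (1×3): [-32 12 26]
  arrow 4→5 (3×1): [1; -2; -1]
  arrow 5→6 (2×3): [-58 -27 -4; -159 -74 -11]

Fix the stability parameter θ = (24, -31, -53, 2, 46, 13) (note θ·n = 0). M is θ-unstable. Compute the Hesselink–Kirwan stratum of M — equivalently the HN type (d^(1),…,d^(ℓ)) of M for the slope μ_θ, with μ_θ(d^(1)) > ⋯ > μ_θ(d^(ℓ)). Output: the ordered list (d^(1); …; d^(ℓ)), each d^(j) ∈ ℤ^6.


Interval decomposition of M: I[1,3], I[3,3], I[3,5], I[5,6]^2.
HN type (ℓ=5): μ^(1)=46; μ^(2)=59/2; μ^(3)=2; μ^(4)=-20; μ^(5)=-53

((0, 0, 0, 0, 1, 0); (0, 0, 0, 0, 2, 2); (0, 0, 0, 1, 0, 0); (1, 1, 1, 0, 0, 0); (0, 0, 2, 0, 0, 0))


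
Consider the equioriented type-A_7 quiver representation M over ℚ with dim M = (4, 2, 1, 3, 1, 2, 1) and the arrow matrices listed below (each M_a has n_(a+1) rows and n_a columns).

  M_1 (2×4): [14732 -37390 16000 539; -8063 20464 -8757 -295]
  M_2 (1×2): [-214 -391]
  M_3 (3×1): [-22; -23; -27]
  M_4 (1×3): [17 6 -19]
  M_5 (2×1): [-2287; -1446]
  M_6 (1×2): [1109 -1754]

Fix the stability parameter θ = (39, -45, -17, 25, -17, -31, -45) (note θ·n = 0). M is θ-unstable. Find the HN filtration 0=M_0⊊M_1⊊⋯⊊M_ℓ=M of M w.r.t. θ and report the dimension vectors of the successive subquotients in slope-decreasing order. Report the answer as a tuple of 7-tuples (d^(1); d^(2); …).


Barcode: M ≅ I[1,1]^2, I[1,2], I[1,7], I[4,4]^2, I[6,6]. HN layers by μ_θ (5 steps, strictly decreasing):
  μ^(1)=39; μ^(2)=25; μ^(3)=-3; μ^(4)=-13; μ^(5)=-31

((2, 0, 0, 0, 0, 0, 0); (0, 0, 0, 2, 0, 0, 0); (1, 1, 0, 0, 0, 0, 0); (1, 1, 1, 1, 1, 1, 1); (0, 0, 0, 0, 0, 1, 0))


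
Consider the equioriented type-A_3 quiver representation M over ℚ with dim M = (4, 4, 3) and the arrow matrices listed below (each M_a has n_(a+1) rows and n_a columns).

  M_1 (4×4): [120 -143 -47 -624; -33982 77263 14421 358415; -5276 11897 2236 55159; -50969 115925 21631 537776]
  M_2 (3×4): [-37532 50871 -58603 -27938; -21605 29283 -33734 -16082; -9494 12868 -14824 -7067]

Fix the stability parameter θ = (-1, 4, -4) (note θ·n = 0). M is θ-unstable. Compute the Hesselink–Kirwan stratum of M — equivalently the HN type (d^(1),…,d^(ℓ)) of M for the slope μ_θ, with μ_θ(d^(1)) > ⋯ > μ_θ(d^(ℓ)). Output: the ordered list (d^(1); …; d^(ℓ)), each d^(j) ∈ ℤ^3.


Interval decomposition of M: I[1,2], I[1,3]^3.
HN type (ℓ=3): μ^(1)=4; μ^(2)=0; μ^(3)=-1

((0, 1, 0); (0, 3, 3); (4, 0, 0))


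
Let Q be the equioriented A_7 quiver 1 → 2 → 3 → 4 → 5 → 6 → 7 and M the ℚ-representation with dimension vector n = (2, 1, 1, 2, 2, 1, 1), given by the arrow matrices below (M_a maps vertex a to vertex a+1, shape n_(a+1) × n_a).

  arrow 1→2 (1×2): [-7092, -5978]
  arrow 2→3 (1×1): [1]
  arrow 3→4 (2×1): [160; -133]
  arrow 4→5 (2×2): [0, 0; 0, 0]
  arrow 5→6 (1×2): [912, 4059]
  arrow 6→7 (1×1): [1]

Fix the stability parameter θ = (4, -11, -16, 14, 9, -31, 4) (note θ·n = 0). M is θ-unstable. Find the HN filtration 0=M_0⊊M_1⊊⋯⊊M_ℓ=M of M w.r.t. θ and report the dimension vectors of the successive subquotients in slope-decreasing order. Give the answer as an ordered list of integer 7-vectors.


Interval decomposition of M: I[1,1], I[1,4], I[4,4], I[5,5], I[5,7].
HN type (ℓ=5): μ^(1)=14; μ^(2)=9; μ^(3)=4; μ^(4)=-23/3; μ^(5)=-11

((0, 0, 0, 2, 0, 0, 0); (0, 0, 0, 0, 1, 0, 0); (1, 0, 0, 0, 0, 0, 1); (1, 1, 1, 0, 0, 0, 0); (0, 0, 0, 0, 1, 1, 0))


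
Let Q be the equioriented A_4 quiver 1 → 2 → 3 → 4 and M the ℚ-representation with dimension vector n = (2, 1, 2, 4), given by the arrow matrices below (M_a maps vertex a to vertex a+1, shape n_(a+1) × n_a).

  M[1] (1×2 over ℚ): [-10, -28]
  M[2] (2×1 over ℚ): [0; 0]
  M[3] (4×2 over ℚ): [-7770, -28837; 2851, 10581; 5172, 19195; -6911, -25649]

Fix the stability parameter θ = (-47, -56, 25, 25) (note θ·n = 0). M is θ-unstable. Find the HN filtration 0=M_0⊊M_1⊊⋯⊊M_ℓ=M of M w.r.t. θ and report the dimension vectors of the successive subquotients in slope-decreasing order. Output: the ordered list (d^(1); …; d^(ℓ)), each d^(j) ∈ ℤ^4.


Interval decomposition of M: I[1,1], I[1,2], I[3,4]^2, I[4,4]^2.
HN type (ℓ=3): μ^(1)=25; μ^(2)=-47; μ^(3)=-103/2

((0, 0, 2, 4); (1, 0, 0, 0); (1, 1, 0, 0))


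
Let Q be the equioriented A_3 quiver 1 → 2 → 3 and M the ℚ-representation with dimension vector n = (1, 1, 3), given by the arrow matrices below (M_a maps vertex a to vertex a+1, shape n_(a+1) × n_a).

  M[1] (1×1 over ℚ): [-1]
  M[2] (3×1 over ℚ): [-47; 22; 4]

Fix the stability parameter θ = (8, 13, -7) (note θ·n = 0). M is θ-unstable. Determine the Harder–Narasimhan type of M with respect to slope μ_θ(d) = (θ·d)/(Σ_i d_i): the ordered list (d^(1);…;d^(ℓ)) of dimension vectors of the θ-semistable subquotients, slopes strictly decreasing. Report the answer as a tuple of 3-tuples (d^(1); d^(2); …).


Interval decomposition of M: I[1,3], I[3,3]^2.
HN type (ℓ=2): μ^(1)=14/3; μ^(2)=-7

((1, 1, 1); (0, 0, 2))


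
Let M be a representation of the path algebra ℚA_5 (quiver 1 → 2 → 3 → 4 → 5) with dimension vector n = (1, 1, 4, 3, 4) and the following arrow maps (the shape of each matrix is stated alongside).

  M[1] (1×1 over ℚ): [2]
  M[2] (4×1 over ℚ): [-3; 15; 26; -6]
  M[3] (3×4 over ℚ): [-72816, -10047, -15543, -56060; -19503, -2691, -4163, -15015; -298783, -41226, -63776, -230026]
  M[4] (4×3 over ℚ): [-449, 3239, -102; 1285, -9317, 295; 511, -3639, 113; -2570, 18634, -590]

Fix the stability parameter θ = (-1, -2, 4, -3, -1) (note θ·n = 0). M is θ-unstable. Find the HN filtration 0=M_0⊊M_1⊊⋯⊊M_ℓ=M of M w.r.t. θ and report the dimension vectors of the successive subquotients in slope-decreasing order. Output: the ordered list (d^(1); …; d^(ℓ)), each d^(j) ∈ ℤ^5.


Via rank(M_{q-1}∘⋯∘M_p): M ≅ I[1,5], I[3,3], I[3,4], I[3,5], I[5,5]^2.
μ_θ-semistable layers: μ^(1)=4; μ^(2)=1/2; μ^(3)=0; μ^(4)=-1; μ^(5)=-3/2

((0, 0, 1, 0, 0); (0, 0, 1, 1, 0); (0, 0, 2, 2, 2); (0, 0, 0, 0, 2); (1, 1, 0, 0, 0))


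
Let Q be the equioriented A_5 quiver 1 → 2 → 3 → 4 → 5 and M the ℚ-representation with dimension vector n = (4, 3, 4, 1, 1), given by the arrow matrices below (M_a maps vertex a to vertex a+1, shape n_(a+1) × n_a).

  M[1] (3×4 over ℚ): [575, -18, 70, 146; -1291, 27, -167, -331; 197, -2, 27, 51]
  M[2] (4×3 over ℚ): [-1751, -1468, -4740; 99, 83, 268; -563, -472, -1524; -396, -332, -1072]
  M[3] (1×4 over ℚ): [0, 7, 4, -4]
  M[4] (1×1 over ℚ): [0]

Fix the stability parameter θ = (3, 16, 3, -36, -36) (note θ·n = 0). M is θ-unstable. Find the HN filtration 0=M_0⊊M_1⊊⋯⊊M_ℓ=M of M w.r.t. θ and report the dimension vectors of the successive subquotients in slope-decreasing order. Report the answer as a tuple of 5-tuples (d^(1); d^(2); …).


Interval decomposition of M: I[1,1], I[1,2], I[1,3], I[1,4], I[3,3]^2, I[5,5].
HN type (ℓ=5): μ^(1)=16; μ^(2)=19/2; μ^(3)=3; μ^(4)=-7/2; μ^(5)=-36

((0, 1, 0, 0, 0); (0, 1, 1, 0, 0); (3, 0, 2, 0, 0); (1, 1, 1, 1, 0); (0, 0, 0, 0, 1))


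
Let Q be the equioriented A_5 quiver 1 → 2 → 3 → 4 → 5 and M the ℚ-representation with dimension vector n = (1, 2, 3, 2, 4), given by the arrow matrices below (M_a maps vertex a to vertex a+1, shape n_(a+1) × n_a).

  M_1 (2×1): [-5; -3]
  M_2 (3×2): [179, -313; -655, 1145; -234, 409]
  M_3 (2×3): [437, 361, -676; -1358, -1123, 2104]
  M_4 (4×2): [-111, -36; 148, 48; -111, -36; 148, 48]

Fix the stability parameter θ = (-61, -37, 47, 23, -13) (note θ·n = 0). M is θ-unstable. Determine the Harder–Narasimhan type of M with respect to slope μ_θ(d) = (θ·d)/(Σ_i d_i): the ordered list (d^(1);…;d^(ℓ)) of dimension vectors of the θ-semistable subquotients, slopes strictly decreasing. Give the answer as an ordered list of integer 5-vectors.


Barcode: M ≅ I[1,3], I[2,5], I[3,4], I[5,5]^3. HN layers by μ_θ (6 steps, strictly decreasing):
  μ^(1)=47; μ^(2)=35; μ^(3)=19; μ^(4)=-13; μ^(5)=-37; μ^(6)=-61

((0, 0, 1, 0, 0); (0, 0, 1, 1, 0); (0, 0, 1, 1, 1); (0, 0, 0, 0, 3); (0, 2, 0, 0, 0); (1, 0, 0, 0, 0))


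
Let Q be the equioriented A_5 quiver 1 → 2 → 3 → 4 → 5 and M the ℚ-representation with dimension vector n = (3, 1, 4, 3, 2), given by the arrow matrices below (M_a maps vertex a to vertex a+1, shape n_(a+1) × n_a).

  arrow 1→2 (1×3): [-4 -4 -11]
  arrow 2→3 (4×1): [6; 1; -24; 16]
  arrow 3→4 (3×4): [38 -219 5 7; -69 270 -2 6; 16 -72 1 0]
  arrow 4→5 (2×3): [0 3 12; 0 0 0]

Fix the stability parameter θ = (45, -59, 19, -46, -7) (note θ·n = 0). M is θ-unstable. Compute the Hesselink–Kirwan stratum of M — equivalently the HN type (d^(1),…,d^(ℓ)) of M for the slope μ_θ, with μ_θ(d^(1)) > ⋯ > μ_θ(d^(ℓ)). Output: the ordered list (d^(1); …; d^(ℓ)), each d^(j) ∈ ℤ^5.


Barcode: M ≅ I[1,1]^2, I[1,4], I[3,3], I[3,4], I[3,5], I[5,5]. HN layers by μ_θ (5 steps, strictly decreasing):
  μ^(1)=45; μ^(2)=19; μ^(3)=-7; μ^(4)=-41/4; μ^(5)=-27/2

((2, 0, 0, 0, 0); (0, 0, 1, 0, 0); (0, 0, 0, 0, 2); (1, 1, 1, 1, 0); (0, 0, 2, 2, 0))


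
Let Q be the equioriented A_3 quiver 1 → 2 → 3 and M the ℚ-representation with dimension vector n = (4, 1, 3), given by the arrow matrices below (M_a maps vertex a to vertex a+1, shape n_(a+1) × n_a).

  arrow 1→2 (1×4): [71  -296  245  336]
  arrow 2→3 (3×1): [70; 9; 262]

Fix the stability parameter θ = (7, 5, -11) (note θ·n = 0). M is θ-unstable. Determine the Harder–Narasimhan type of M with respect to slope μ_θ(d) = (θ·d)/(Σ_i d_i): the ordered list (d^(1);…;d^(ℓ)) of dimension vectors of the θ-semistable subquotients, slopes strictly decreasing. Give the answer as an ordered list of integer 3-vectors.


Barcode: M ≅ I[1,1]^3, I[1,3], I[3,3]^2. HN layers by μ_θ (3 steps, strictly decreasing):
  μ^(1)=7; μ^(2)=1/3; μ^(3)=-11

((3, 0, 0); (1, 1, 1); (0, 0, 2))


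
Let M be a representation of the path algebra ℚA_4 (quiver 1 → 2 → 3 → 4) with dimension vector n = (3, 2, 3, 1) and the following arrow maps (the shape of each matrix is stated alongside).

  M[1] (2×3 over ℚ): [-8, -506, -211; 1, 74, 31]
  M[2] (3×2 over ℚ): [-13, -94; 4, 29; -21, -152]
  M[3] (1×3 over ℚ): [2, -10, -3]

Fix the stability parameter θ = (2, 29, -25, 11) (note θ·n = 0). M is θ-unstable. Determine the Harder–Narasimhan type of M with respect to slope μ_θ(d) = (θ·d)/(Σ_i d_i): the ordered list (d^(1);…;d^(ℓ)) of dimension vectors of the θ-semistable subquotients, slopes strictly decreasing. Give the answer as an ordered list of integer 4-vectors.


Barcode: M ≅ I[1,1], I[1,3], I[1,4], I[3,3]. HN layers by μ_θ (3 steps, strictly decreasing):
  μ^(1)=11; μ^(2)=2; μ^(3)=-25

((0, 0, 0, 1); (3, 2, 2, 0); (0, 0, 1, 0))


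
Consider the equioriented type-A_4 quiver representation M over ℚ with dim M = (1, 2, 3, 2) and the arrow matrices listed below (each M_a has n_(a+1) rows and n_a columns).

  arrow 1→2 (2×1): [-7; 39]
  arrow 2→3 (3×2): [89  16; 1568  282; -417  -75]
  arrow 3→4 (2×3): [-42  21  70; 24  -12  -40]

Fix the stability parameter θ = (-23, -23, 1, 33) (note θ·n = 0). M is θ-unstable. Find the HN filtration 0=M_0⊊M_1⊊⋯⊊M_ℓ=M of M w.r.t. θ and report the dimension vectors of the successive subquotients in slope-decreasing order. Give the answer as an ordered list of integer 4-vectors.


Via rank(M_{q-1}∘⋯∘M_p): M ≅ I[1,3], I[2,3], I[3,4], I[4,4].
μ_θ-semistable layers: μ^(1)=33; μ^(2)=1; μ^(3)=-23

((0, 0, 0, 2); (0, 0, 3, 0); (1, 2, 0, 0))


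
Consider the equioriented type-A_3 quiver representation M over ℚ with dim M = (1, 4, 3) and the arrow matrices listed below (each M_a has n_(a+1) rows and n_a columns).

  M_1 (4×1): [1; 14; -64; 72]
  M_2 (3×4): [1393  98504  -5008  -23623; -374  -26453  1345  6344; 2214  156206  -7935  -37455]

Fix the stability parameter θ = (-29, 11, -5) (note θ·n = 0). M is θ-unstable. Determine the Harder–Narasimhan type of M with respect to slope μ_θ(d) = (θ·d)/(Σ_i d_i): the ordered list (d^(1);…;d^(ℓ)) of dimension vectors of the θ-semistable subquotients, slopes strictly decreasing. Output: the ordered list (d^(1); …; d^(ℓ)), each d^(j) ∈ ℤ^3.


Interval decomposition of M: I[1,3], I[2,2], I[2,3]^2.
HN type (ℓ=3): μ^(1)=11; μ^(2)=3; μ^(3)=-29

((0, 1, 0); (0, 3, 3); (1, 0, 0))


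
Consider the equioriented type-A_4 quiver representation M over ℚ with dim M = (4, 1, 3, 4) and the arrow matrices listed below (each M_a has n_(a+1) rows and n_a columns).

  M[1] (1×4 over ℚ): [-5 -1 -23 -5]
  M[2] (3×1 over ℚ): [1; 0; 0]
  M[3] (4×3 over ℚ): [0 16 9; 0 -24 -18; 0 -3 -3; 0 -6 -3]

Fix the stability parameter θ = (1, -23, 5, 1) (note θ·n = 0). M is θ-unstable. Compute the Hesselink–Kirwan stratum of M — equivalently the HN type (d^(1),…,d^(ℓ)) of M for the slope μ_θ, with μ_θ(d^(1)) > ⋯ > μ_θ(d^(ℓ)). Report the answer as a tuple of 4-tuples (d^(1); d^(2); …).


Via rank(M_{q-1}∘⋯∘M_p): M ≅ I[1,1]^3, I[1,3], I[3,4]^2, I[4,4]^2.
μ_θ-semistable layers: μ^(1)=5; μ^(2)=3; μ^(3)=1; μ^(4)=-11

((0, 0, 1, 0); (0, 0, 2, 2); (3, 0, 0, 2); (1, 1, 0, 0))


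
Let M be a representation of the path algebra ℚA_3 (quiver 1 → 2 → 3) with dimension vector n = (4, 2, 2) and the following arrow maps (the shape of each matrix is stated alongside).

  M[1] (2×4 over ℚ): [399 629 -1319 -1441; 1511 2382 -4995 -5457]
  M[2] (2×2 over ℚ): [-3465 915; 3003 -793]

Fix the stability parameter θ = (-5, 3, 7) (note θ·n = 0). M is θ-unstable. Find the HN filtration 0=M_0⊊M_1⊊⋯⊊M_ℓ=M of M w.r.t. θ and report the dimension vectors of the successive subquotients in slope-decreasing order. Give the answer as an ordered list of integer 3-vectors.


Interval decomposition of M: I[1,1]^2, I[1,2], I[1,3], I[3,3].
HN type (ℓ=3): μ^(1)=7; μ^(2)=3; μ^(3)=-5

((0, 0, 2); (0, 2, 0); (4, 0, 0))


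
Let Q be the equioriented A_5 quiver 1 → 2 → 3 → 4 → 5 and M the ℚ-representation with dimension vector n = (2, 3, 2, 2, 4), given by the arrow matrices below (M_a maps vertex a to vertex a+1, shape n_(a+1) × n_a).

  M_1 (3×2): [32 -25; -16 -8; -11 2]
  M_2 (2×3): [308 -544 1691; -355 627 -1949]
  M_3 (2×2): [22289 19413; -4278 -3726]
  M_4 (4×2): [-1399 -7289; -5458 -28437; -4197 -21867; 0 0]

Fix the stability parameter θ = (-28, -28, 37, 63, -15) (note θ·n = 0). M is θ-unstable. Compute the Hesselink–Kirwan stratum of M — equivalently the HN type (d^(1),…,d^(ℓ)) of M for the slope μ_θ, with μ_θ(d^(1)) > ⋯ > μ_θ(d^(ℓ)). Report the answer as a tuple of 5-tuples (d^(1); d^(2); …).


Via rank(M_{q-1}∘⋯∘M_p): M ≅ I[1,3], I[1,5], I[2,2], I[4,5], I[5,5]^2.
μ_θ-semistable layers: μ^(1)=37; μ^(2)=85/3; μ^(3)=24; μ^(4)=-15; μ^(5)=-28

((0, 0, 1, 0, 0); (0, 0, 1, 1, 1); (0, 0, 0, 1, 1); (0, 0, 0, 0, 2); (2, 3, 0, 0, 0))


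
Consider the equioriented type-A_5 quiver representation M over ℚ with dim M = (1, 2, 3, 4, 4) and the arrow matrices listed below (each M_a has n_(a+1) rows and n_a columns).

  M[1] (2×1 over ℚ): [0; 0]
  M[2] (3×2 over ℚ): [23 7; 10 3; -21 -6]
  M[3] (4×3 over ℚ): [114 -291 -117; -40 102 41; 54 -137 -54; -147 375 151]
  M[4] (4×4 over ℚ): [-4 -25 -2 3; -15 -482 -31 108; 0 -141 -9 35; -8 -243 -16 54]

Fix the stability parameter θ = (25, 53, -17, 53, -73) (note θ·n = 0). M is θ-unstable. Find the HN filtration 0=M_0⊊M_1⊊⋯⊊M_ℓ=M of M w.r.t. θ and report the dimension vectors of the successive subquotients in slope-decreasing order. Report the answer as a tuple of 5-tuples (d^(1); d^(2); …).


Barcode: M ≅ I[1,1], I[2,5]^2, I[3,5], I[4,5]. HN layers by μ_θ (4 steps, strictly decreasing):
  μ^(1)=25; μ^(2)=4; μ^(3)=-10; μ^(4)=-17

((1, 0, 0, 0, 0); (0, 2, 2, 2, 2); (0, 0, 0, 2, 2); (0, 0, 1, 0, 0))


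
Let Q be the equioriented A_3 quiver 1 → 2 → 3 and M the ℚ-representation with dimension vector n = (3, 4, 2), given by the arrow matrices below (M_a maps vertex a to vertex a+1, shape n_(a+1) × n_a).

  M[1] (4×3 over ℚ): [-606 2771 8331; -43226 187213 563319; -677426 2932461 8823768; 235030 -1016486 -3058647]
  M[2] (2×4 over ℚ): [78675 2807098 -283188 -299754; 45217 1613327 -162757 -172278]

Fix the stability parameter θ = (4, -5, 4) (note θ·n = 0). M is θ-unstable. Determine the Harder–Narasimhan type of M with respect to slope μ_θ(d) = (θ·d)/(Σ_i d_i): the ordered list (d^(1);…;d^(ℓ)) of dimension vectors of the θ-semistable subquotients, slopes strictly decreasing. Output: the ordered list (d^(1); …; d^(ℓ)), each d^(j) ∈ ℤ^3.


Via rank(M_{q-1}∘⋯∘M_p): M ≅ I[1,2], I[1,3]^2, I[2,2].
μ_θ-semistable layers: μ^(1)=4; μ^(2)=-1/2; μ^(3)=-5

((0, 0, 2); (3, 3, 0); (0, 1, 0))


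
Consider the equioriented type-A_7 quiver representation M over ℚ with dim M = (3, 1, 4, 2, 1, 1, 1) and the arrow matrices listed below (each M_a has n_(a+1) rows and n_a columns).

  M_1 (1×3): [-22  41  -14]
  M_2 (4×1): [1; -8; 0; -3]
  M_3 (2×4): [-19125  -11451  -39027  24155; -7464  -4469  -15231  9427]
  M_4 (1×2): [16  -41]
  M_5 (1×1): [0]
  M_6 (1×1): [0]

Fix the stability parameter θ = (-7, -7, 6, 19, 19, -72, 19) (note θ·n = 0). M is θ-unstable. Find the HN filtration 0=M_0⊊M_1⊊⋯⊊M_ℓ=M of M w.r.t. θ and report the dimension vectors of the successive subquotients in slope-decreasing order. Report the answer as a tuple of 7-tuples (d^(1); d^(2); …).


Via rank(M_{q-1}∘⋯∘M_p): M ≅ I[1,1]^2, I[1,5], I[3,3]^2, I[3,4], I[6,6], I[7,7].
μ_θ-semistable layers: μ^(1)=19; μ^(2)=6; μ^(3)=-7; μ^(4)=-72

((0, 0, 0, 2, 1, 0, 1); (0, 0, 4, 0, 0, 0, 0); (3, 1, 0, 0, 0, 0, 0); (0, 0, 0, 0, 0, 1, 0))


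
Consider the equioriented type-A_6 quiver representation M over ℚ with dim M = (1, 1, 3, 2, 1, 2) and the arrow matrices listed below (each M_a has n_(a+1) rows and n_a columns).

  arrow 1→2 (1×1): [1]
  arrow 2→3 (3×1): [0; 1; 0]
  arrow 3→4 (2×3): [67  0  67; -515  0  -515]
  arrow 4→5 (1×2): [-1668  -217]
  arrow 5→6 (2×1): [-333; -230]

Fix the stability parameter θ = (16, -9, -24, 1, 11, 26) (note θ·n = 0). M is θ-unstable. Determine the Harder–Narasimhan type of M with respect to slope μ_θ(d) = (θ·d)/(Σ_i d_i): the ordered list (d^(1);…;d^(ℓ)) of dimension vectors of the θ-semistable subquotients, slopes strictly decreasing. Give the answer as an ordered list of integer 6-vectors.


Via rank(M_{q-1}∘⋯∘M_p): M ≅ I[1,3], I[3,3], I[3,6], I[4,4], I[6,6].
μ_θ-semistable layers: μ^(1)=26; μ^(2)=11; μ^(3)=1; μ^(4)=-17/3; μ^(5)=-24

((0, 0, 0, 0, 0, 2); (0, 0, 0, 0, 1, 0); (0, 0, 0, 2, 0, 0); (1, 1, 1, 0, 0, 0); (0, 0, 2, 0, 0, 0))


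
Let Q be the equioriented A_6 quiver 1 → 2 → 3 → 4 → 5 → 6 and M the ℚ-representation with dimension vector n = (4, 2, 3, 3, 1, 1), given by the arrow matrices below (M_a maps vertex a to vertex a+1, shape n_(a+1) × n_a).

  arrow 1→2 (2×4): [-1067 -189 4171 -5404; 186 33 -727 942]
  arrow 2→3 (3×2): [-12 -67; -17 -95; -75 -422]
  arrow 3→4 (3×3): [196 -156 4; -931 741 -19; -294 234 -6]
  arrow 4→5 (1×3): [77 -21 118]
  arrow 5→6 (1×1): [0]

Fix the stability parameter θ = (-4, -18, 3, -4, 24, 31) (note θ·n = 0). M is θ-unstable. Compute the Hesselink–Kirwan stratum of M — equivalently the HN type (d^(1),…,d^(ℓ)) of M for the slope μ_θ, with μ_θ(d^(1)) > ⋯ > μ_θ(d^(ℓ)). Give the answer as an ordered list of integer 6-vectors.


Via rank(M_{q-1}∘⋯∘M_p): M ≅ I[1,1]^2, I[1,3]^2, I[3,5], I[4,4]^2, I[6,6].
μ_θ-semistable layers: μ^(1)=31; μ^(2)=24; μ^(3)=3; μ^(4)=-1/2; μ^(5)=-4; μ^(6)=-11

((0, 0, 0, 0, 0, 1); (0, 0, 0, 0, 1, 0); (0, 0, 2, 0, 0, 0); (0, 0, 1, 1, 0, 0); (2, 0, 0, 2, 0, 0); (2, 2, 0, 0, 0, 0))


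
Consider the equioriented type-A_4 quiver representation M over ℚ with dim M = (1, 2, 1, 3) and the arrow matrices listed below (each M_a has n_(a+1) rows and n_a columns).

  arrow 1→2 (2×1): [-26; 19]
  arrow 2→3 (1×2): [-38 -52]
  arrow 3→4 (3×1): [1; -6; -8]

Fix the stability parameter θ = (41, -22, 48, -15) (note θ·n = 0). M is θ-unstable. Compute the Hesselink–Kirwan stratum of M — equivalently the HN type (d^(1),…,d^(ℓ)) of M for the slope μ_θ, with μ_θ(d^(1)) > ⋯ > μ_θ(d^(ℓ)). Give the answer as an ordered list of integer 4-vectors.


Barcode: M ≅ I[1,2], I[2,4], I[4,4]^2. HN layers by μ_θ (4 steps, strictly decreasing):
  μ^(1)=33/2; μ^(2)=19/2; μ^(3)=-15; μ^(4)=-22

((0, 0, 1, 1); (1, 1, 0, 0); (0, 0, 0, 2); (0, 1, 0, 0))


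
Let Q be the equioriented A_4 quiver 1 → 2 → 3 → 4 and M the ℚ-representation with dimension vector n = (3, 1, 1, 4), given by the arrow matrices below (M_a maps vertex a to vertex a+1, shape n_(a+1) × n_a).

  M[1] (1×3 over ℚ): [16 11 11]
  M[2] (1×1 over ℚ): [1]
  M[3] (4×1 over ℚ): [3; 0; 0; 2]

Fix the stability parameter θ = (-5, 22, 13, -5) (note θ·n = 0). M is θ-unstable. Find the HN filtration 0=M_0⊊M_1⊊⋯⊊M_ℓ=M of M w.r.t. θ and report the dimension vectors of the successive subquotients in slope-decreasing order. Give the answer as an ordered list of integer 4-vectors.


Barcode: M ≅ I[1,1]^2, I[1,4], I[4,4]^3. HN layers by μ_θ (2 steps, strictly decreasing):
  μ^(1)=10; μ^(2)=-5

((0, 1, 1, 1); (3, 0, 0, 3))


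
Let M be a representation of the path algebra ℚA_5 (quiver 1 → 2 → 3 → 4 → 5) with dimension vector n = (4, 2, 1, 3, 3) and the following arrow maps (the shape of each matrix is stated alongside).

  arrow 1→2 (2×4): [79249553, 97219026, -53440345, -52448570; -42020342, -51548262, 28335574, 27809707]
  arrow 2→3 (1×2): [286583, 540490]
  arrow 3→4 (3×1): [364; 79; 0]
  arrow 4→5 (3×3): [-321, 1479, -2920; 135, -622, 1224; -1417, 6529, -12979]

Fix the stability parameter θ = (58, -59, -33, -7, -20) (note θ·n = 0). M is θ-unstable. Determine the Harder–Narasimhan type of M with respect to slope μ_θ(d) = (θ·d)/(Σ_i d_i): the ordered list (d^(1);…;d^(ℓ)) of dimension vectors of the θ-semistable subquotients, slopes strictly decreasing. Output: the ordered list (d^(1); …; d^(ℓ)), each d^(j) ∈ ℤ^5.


Via rank(M_{q-1}∘⋯∘M_p): M ≅ I[1,1]^2, I[1,2], I[1,5], I[4,5]^2.
μ_θ-semistable layers: μ^(1)=58; μ^(2)=-1/2; μ^(3)=-61/5; μ^(4)=-27/2

((2, 0, 0, 0, 0); (1, 1, 0, 0, 0); (1, 1, 1, 1, 1); (0, 0, 0, 2, 2))


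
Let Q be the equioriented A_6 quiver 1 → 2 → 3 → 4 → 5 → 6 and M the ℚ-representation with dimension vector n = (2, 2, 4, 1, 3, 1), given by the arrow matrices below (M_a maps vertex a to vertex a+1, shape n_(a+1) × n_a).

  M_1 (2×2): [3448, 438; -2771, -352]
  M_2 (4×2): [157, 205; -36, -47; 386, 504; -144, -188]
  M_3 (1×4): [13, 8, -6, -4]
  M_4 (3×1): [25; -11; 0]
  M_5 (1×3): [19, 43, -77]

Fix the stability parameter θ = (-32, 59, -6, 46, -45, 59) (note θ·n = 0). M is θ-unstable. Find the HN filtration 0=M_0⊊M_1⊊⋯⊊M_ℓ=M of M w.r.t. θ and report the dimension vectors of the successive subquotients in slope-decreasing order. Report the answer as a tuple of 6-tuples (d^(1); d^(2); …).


Via rank(M_{q-1}∘⋯∘M_p): M ≅ I[1,3], I[1,6], I[3,3]^2, I[5,5]^2.
μ_θ-semistable layers: μ^(1)=59; μ^(2)=53/2; μ^(3)=27/2; μ^(4)=-6; μ^(5)=-32; μ^(6)=-45

((0, 0, 0, 0, 0, 1); (0, 1, 1, 0, 0, 0); (0, 1, 1, 1, 1, 0); (0, 0, 2, 0, 0, 0); (2, 0, 0, 0, 0, 0); (0, 0, 0, 0, 2, 0))


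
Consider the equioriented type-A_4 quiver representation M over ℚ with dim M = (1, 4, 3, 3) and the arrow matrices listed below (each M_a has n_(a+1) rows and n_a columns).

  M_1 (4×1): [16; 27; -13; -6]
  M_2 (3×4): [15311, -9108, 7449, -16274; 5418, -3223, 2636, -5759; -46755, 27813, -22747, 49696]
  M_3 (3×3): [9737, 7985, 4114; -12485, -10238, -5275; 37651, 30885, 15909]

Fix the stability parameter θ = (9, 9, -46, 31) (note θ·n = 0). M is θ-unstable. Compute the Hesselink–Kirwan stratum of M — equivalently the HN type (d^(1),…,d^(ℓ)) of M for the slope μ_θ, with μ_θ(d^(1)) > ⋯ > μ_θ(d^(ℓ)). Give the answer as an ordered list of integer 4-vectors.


Barcode: M ≅ I[1,4], I[2,2], I[2,4]^2. HN layers by μ_θ (4 steps, strictly decreasing):
  μ^(1)=31; μ^(2)=9; μ^(3)=-28/3; μ^(4)=-37/2

((0, 0, 0, 3); (0, 1, 0, 0); (1, 1, 1, 0); (0, 2, 2, 0))


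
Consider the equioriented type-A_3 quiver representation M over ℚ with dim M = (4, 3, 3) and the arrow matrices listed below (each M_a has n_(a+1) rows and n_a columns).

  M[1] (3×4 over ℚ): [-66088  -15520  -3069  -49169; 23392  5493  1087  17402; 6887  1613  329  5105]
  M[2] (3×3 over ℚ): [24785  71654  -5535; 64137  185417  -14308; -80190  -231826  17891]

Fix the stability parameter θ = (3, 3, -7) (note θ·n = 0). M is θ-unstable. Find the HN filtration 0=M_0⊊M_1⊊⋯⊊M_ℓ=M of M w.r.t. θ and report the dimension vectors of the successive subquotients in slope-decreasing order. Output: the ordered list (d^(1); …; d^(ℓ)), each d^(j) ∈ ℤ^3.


Via rank(M_{q-1}∘⋯∘M_p): M ≅ I[1,1], I[1,3]^3.
μ_θ-semistable layers: μ^(1)=3; μ^(2)=-1/3

((1, 0, 0); (3, 3, 3))


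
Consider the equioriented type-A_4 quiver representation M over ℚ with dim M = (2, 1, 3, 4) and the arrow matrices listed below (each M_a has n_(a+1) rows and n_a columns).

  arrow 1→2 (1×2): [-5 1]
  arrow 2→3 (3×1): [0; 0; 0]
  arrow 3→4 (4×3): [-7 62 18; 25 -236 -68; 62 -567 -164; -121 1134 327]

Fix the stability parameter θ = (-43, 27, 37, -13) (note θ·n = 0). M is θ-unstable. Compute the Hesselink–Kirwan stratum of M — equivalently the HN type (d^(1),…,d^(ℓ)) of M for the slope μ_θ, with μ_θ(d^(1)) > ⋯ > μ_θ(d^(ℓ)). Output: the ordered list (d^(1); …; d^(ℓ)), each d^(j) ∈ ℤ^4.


Barcode: M ≅ I[1,1], I[1,2], I[3,4]^3, I[4,4]. HN layers by μ_θ (4 steps, strictly decreasing):
  μ^(1)=27; μ^(2)=12; μ^(3)=-13; μ^(4)=-43

((0, 1, 0, 0); (0, 0, 3, 3); (0, 0, 0, 1); (2, 0, 0, 0))


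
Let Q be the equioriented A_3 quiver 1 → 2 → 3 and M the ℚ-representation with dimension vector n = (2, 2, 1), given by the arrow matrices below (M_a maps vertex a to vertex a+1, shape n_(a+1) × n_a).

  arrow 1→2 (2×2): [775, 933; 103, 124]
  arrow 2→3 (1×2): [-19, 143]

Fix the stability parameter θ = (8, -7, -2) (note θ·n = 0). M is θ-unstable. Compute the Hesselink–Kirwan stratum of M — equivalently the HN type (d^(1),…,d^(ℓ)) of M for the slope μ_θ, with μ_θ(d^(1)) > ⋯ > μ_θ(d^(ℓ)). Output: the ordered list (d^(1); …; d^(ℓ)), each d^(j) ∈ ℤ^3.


Interval decomposition of M: I[1,2], I[1,3].
HN type (ℓ=2): μ^(1)=1/2; μ^(2)=-1/3

((1, 1, 0); (1, 1, 1))
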